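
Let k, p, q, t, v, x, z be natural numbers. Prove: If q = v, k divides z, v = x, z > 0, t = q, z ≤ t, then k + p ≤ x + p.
Since t = q and q = v, t = v. Since v = x, t = x. From k divides z and z > 0, k ≤ z. Since z ≤ t, k ≤ t. t = x, so k ≤ x. Then k + p ≤ x + p.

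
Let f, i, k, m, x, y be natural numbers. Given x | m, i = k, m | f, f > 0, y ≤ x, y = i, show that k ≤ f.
Since y = i and y ≤ x, i ≤ x. i = k, so k ≤ x. x | m and m | f, so x | f. Since f > 0, x ≤ f. k ≤ x, so k ≤ f.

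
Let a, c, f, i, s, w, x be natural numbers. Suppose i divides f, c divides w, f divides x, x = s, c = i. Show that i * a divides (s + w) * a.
i divides f and f divides x, therefore i divides x. Since x = s, i divides s. Since c = i and c divides w, i divides w. Since i divides s, i divides s + w. Then i * a divides (s + w) * a.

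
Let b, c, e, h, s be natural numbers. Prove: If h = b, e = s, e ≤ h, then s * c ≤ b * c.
From e = s and e ≤ h, s ≤ h. Since h = b, s ≤ b. Then s * c ≤ b * c.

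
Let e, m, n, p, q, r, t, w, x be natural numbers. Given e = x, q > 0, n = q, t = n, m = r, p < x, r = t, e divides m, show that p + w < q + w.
t = n and n = q, therefore t = q. From m = r and r = t, m = t. Since e divides m, e divides t. Since e = x, x divides t. Because t = q, x divides q. Since q > 0, x ≤ q. Since p < x, p < q. Then p + w < q + w.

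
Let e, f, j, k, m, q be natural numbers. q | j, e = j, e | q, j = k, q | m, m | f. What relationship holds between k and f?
k | f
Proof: e = j and e | q, so j | q. From q | j, q = j. j = k, so q = k. q | m and m | f, thus q | f. q = k, so k | f.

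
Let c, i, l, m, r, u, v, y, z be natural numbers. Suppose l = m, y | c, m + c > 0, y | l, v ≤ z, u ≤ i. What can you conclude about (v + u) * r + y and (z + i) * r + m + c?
(v + u) * r + y ≤ (z + i) * r + m + c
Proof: From v ≤ z and u ≤ i, v + u ≤ z + i. Then (v + u) * r ≤ (z + i) * r. From l = m and y | l, y | m. y | c, so y | m + c. Since m + c > 0, y ≤ m + c. (v + u) * r ≤ (z + i) * r, so (v + u) * r + y ≤ (z + i) * r + m + c.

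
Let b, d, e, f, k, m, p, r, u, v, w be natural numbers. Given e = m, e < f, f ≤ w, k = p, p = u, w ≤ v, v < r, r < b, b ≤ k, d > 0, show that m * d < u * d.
From e = m and e < f, m < f. Since f ≤ w, m < w. Since k = p and p = u, k = u. Because w ≤ v and v < r, w < r. Since r < b, w < b. b ≤ k, so w < k. Because k = u, w < u. m < w, so m < u. d > 0, so m * d < u * d.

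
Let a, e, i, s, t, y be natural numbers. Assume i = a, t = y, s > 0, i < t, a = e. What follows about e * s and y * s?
e * s < y * s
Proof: Since i = a and a = e, i = e. i < t, so e < t. t = y, so e < y. From s > 0, by multiplying by a positive, e * s < y * s.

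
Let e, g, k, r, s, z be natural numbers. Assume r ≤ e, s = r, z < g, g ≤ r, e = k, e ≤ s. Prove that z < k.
s = r and e ≤ s, hence e ≤ r. Since r ≤ e, r = e. e = k, so r = k. z < g and g ≤ r, thus z < r. Because r = k, z < k.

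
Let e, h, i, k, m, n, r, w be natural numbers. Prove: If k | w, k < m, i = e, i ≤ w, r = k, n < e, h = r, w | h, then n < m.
Since i = e and i ≤ w, e ≤ w. Since h = r and r = k, h = k. Since w | h, w | k. k | w, so k = w. k < m, so w < m. e ≤ w, so e < m. n < e, so n < m.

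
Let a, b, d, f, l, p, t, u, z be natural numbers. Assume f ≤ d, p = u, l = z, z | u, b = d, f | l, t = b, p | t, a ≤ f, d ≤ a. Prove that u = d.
Because t = b and b = d, t = d. Since p | t, p | d. p = u, so u | d. Since d ≤ a and a ≤ f, d ≤ f. Because f ≤ d, f = d. From l = z and f | l, f | z. From z | u, f | u. f = d, so d | u. u | d, so u = d.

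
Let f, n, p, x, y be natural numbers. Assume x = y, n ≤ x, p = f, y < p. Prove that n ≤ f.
Since x = y and n ≤ x, n ≤ y. p = f and y < p, therefore y < f. n ≤ y, so n < f. Then n ≤ f.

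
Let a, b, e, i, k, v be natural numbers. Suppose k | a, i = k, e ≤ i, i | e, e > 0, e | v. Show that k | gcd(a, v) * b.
From i | e and e > 0, i ≤ e. e ≤ i, so e = i. e | v, so i | v. Since i = k, k | v. Because k | a, k | gcd(a, v). Then k | gcd(a, v) * b.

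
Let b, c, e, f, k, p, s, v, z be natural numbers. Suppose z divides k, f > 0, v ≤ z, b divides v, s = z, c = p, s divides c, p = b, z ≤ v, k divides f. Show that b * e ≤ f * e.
c = p and p = b, hence c = b. s = z and s divides c, therefore z divides c. c = b, so z divides b. From v ≤ z and z ≤ v, v = z. b divides v, so b divides z. Since z divides b, z = b. Since z divides k and k divides f, z divides f. Since f > 0, z ≤ f. z = b, so b ≤ f. By multiplying by a non-negative, b * e ≤ f * e.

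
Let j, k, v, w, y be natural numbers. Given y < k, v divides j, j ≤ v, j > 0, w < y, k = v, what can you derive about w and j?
w < j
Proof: v divides j and j > 0, therefore v ≤ j. Since j ≤ v, v = j. k = v, so k = j. From w < y and y < k, w < k. k = j, so w < j.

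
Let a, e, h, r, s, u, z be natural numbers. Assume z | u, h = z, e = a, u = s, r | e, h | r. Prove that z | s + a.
Since u = s and z | u, z | s. h | r and r | e, thus h | e. Because h = z, z | e. From e = a, z | a. z | s, so z | s + a.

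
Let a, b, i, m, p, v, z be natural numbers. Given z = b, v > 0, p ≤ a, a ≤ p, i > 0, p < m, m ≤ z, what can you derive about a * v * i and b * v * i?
a * v * i < b * v * i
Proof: Since p ≤ a and a ≤ p, p = a. Because p < m, a < m. From m ≤ z, a < z. From z = b, a < b. Since v > 0, a * v < b * v. i > 0, so a * v * i < b * v * i.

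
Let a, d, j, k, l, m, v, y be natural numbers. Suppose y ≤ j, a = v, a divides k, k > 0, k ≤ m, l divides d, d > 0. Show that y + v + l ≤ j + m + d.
a divides k and k > 0, therefore a ≤ k. a = v, so v ≤ k. k ≤ m, so v ≤ m. Since y ≤ j, y + v ≤ j + m. l divides d and d > 0, so l ≤ d. Since y + v ≤ j + m, y + v + l ≤ j + m + d.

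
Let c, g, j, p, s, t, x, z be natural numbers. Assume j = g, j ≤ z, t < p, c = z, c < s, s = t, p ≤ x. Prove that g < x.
From j = g and j ≤ z, g ≤ z. Because s = t and c < s, c < t. Because c = z, z < t. From g ≤ z, g < t. t < p, so g < p. Because p ≤ x, g < x.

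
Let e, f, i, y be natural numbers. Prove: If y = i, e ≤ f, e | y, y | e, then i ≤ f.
e | y and y | e, thus e = y. From y = i, e = i. e ≤ f, so i ≤ f.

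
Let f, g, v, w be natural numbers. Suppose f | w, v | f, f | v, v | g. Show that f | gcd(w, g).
v | f and f | v, therefore v = f. Since v | g, f | g. Since f | w, f | gcd(w, g).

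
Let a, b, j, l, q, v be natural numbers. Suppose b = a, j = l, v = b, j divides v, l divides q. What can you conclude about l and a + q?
l divides a + q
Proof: v = b and j divides v, so j divides b. Since b = a, j divides a. j = l, so l divides a. Since l divides q, l divides a + q.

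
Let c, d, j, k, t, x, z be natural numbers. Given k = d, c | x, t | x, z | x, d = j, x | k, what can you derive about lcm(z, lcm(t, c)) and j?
lcm(z, lcm(t, c)) | j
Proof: Since t | x and c | x, lcm(t, c) | x. z | x, so lcm(z, lcm(t, c)) | x. From x | k, lcm(z, lcm(t, c)) | k. Since k = d, lcm(z, lcm(t, c)) | d. d = j, so lcm(z, lcm(t, c)) | j.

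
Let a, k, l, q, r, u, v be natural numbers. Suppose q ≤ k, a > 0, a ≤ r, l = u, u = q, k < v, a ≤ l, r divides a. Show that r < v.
l = u and u = q, thus l = q. Since r divides a and a > 0, r ≤ a. a ≤ r, so a = r. a ≤ l, so r ≤ l. Since l = q, r ≤ q. Since q ≤ k and k < v, q < v. Since r ≤ q, r < v.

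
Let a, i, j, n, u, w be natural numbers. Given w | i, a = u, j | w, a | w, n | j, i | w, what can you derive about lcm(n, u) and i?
lcm(n, u) | i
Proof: Because w | i and i | w, w = i. Because n | j and j | w, n | w. a = u and a | w, hence u | w. Since n | w, lcm(n, u) | w. Since w = i, lcm(n, u) | i.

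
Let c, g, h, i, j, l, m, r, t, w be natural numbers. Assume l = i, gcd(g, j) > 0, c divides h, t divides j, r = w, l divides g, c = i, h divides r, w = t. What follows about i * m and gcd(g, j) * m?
i * m ≤ gcd(g, j) * m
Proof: Because l = i and l divides g, i divides g. c = i and c divides h, thus i divides h. From r = w and h divides r, h divides w. From w = t, h divides t. Since t divides j, h divides j. i divides h, so i divides j. Since i divides g, i divides gcd(g, j). Since gcd(g, j) > 0, i ≤ gcd(g, j). By multiplying by a non-negative, i * m ≤ gcd(g, j) * m.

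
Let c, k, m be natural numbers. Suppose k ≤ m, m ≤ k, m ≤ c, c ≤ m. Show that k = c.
Because k ≤ m and m ≤ k, k = m. m ≤ c and c ≤ m, hence m = c. Since k = m, k = c.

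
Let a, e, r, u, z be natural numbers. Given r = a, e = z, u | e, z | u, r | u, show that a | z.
e = z and u | e, therefore u | z. Since z | u, u = z. Since r | u, r | z. Since r = a, a | z.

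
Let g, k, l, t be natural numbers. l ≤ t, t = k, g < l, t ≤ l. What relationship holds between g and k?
g < k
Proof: l ≤ t and t ≤ l, thus l = t. Since t = k, l = k. g < l, so g < k.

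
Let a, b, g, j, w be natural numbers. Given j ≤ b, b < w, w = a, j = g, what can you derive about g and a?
g < a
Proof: j = g and j ≤ b, hence g ≤ b. From b < w, g < w. w = a, so g < a.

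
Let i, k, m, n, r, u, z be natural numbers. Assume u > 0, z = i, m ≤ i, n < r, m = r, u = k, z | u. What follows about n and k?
n < k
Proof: m = r and m ≤ i, therefore r ≤ i. z | u and u > 0, therefore z ≤ u. z = i, so i ≤ u. u = k, so i ≤ k. Since r ≤ i, r ≤ k. Since n < r, n < k.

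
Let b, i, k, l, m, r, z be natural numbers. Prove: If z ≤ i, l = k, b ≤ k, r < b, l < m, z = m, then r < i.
r < b and b ≤ k, thus r < k. Since l = k and l < m, k < m. r < k, so r < m. z = m and z ≤ i, therefore m ≤ i. Since r < m, r < i.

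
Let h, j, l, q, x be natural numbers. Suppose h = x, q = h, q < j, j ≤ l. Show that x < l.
q = h and q < j, therefore h < j. Since h = x, x < j. Because j ≤ l, x < l.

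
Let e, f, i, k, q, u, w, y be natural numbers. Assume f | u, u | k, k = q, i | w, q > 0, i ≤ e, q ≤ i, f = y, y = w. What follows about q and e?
q ≤ e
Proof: From k = q and u | k, u | q. f | u, so f | q. f = y, so y | q. Since y = w, w | q. i | w, so i | q. Since q > 0, i ≤ q. q ≤ i, so i = q. Since i ≤ e, q ≤ e.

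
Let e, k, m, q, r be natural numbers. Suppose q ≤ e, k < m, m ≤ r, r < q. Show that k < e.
Since r < q and q ≤ e, r < e. m ≤ r, so m < e. Since k < m, k < e.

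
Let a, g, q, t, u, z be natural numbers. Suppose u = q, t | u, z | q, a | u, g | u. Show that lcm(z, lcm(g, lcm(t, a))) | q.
From t | u and a | u, lcm(t, a) | u. From g | u, lcm(g, lcm(t, a)) | u. Since u = q, lcm(g, lcm(t, a)) | q. Since z | q, lcm(z, lcm(g, lcm(t, a))) | q.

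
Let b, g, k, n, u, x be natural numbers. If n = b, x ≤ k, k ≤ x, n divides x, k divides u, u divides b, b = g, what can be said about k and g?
k = g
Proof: k divides u and u divides b, therefore k divides b. x ≤ k and k ≤ x, hence x = k. n = b and n divides x, so b divides x. x = k, so b divides k. k divides b, so k = b. Since b = g, k = g.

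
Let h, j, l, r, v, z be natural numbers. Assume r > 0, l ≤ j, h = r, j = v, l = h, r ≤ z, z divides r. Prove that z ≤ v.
l = h and h = r, therefore l = r. Since z divides r and r > 0, z ≤ r. Since r ≤ z, r = z. Because l = r, l = z. j = v and l ≤ j, therefore l ≤ v. l = z, so z ≤ v.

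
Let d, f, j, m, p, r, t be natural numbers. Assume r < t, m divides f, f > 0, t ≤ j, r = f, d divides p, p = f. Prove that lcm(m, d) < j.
p = f and d divides p, so d divides f. Since m divides f, lcm(m, d) divides f. f > 0, so lcm(m, d) ≤ f. From r < t and t ≤ j, r < j. Since r = f, f < j. Since lcm(m, d) ≤ f, lcm(m, d) < j.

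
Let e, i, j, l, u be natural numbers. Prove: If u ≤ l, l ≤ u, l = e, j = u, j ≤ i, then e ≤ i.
From u ≤ l and l ≤ u, u = l. l = e, so u = e. Since j = u and j ≤ i, u ≤ i. From u = e, e ≤ i.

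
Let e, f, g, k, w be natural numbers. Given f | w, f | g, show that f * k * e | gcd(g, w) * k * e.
Since f | g and f | w, f | gcd(g, w). Then f * k | gcd(g, w) * k. Then f * k * e | gcd(g, w) * k * e.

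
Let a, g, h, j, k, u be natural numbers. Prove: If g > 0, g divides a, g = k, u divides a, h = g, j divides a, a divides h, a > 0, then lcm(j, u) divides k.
Since h = g and a divides h, a divides g. g > 0, so a ≤ g. From g divides a and a > 0, g ≤ a. a ≤ g, so a = g. Since g = k, a = k. j divides a and u divides a, therefore lcm(j, u) divides a. Since a = k, lcm(j, u) divides k.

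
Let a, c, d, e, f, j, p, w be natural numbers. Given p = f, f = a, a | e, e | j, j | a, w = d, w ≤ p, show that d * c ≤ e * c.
p = f and f = a, hence p = a. Since e | j and j | a, e | a. a | e, so a = e. Since p = a, p = e. Because w = d and w ≤ p, d ≤ p. Since p = e, d ≤ e. Then d * c ≤ e * c.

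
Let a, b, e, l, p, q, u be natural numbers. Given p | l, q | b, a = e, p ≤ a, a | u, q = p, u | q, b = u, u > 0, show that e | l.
b = u and q | b, thus q | u. Since u | q, u = q. Since q = p, u = p. Since a | u and u > 0, a ≤ u. u = p, so a ≤ p. Since p ≤ a, p = a. Since a = e, p = e. Since p | l, e | l.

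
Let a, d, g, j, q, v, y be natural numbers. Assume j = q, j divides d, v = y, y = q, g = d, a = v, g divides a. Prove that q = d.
Since j = q and j divides d, q divides d. Since v = y and y = q, v = q. a = v and g divides a, hence g divides v. From g = d, d divides v. Since v = q, d divides q. Since q divides d, q = d.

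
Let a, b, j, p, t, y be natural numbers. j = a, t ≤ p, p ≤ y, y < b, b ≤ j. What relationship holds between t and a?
t < a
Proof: Because y < b and b ≤ j, y < j. p ≤ y, so p < j. t ≤ p, so t < j. Since j = a, t < a.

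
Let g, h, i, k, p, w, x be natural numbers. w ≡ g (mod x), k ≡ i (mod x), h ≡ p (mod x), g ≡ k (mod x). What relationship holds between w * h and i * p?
w * h ≡ i * p (mod x)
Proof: w ≡ g (mod x) and g ≡ k (mod x), thus w ≡ k (mod x). k ≡ i (mod x), so w ≡ i (mod x). Since h ≡ p (mod x), by multiplying congruences, w * h ≡ i * p (mod x).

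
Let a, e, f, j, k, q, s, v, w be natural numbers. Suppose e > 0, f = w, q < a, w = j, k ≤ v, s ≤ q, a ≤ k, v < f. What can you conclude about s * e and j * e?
s * e < j * e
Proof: s ≤ q and q < a, thus s < a. Since a ≤ k, s < k. From k ≤ v and v < f, k < f. Because f = w, k < w. w = j, so k < j. Since s < k, s < j. Since e > 0, by multiplying by a positive, s * e < j * e.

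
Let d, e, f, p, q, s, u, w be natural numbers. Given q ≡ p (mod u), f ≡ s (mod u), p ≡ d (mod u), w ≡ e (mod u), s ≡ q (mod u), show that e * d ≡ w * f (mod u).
Since f ≡ s (mod u) and s ≡ q (mod u), f ≡ q (mod u). q ≡ p (mod u), so f ≡ p (mod u). Since p ≡ d (mod u), f ≡ d (mod u). From w ≡ e (mod u), w * f ≡ e * d (mod u). Then e * d ≡ w * f (mod u).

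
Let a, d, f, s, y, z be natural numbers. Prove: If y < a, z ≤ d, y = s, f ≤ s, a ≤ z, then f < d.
Because y = s and y < a, s < a. Because f ≤ s, f < a. a ≤ z and z ≤ d, thus a ≤ d. Since f < a, f < d.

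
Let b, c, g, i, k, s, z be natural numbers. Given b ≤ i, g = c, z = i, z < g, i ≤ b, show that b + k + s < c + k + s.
From i ≤ b and b ≤ i, i = b. Since z = i, z = b. From g = c and z < g, z < c. From z = b, b < c. Then b + k < c + k. Then b + k + s < c + k + s.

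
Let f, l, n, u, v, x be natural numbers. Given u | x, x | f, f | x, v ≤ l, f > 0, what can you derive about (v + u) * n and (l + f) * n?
(v + u) * n ≤ (l + f) * n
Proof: x | f and f | x, hence x = f. From u | x, u | f. Since f > 0, u ≤ f. From v ≤ l, v + u ≤ l + f. Then (v + u) * n ≤ (l + f) * n.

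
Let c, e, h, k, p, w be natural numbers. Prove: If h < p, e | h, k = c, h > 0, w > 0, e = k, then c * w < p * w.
e | h and h > 0, therefore e ≤ h. From e = k, k ≤ h. Since h < p, k < p. k = c, so c < p. w > 0, so c * w < p * w.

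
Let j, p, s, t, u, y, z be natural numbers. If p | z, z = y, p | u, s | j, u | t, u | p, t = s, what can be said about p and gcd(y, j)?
p | gcd(y, j)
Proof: z = y and p | z, therefore p | y. u | p and p | u, thus u = p. From t = s and u | t, u | s. s | j, so u | j. u = p, so p | j. p | y, so p | gcd(y, j).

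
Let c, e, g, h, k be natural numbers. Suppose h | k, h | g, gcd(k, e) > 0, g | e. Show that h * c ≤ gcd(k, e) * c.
From h | g and g | e, h | e. Since h | k, h | gcd(k, e). gcd(k, e) > 0, so h ≤ gcd(k, e). Then h * c ≤ gcd(k, e) * c.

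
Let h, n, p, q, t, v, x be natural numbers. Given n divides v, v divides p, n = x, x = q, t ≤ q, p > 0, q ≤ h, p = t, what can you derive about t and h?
t ≤ h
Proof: Because n = x and x = q, n = q. n divides v and v divides p, hence n divides p. From n = q, q divides p. Because p > 0, q ≤ p. p = t, so q ≤ t. Since t ≤ q, q = t. Because q ≤ h, t ≤ h.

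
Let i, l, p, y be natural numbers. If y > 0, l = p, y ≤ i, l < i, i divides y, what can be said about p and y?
p < y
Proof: Since i divides y and y > 0, i ≤ y. y ≤ i, so i = y. l = p and l < i, therefore p < i. i = y, so p < y.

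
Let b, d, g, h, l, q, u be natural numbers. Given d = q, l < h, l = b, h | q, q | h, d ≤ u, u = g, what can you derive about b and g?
b < g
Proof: q | h and h | q, hence q = h. d = q, so d = h. From u = g and d ≤ u, d ≤ g. d = h, so h ≤ g. Since l < h, l < g. Since l = b, b < g.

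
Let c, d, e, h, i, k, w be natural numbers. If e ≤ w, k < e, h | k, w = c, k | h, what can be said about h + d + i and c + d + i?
h + d + i < c + d + i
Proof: k | h and h | k, hence k = h. k < e, so h < e. Since e ≤ w, h < w. Because w = c, h < c. Then h + d < c + d. Then h + d + i < c + d + i.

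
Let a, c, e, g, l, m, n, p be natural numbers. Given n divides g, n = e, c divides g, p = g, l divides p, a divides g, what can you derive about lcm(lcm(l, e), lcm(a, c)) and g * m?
lcm(lcm(l, e), lcm(a, c)) divides g * m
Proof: Because p = g and l divides p, l divides g. Since n = e and n divides g, e divides g. l divides g, so lcm(l, e) divides g. a divides g and c divides g, thus lcm(a, c) divides g. lcm(l, e) divides g, so lcm(lcm(l, e), lcm(a, c)) divides g. Then lcm(lcm(l, e), lcm(a, c)) divides g * m.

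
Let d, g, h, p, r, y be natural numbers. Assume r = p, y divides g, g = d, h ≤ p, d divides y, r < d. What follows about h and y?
h < y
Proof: g = d and y divides g, therefore y divides d. Since d divides y, d = y. r = p and r < d, thus p < d. Since h ≤ p, h < d. Since d = y, h < y.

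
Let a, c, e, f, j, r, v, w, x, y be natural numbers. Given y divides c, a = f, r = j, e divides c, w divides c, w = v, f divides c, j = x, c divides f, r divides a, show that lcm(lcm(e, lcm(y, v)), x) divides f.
Since c divides f and f divides c, c = f. w = v and w divides c, thus v divides c. Since y divides c, lcm(y, v) divides c. From e divides c, lcm(e, lcm(y, v)) divides c. c = f, so lcm(e, lcm(y, v)) divides f. From r = j and r divides a, j divides a. a = f, so j divides f. Since j = x, x divides f. Since lcm(e, lcm(y, v)) divides f, lcm(lcm(e, lcm(y, v)), x) divides f.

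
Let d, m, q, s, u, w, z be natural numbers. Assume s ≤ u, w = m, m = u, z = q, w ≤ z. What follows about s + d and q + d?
s + d ≤ q + d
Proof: Because w = m and m = u, w = u. z = q and w ≤ z, thus w ≤ q. w = u, so u ≤ q. Since s ≤ u, s ≤ q. Then s + d ≤ q + d.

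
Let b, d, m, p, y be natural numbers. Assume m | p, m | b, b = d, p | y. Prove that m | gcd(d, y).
b = d and m | b, thus m | d. Because m | p and p | y, m | y. Since m | d, m | gcd(d, y).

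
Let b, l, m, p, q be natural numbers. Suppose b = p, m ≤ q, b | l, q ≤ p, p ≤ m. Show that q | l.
p ≤ m and m ≤ q, so p ≤ q. From q ≤ p, p = q. b = p and b | l, so p | l. p = q, so q | l.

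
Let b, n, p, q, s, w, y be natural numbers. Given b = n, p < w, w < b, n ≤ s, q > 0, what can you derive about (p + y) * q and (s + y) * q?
(p + y) * q < (s + y) * q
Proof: From p < w and w < b, p < b. b = n, so p < n. Since n ≤ s, p < s. Then p + y < s + y. Since q > 0, by multiplying by a positive, (p + y) * q < (s + y) * q.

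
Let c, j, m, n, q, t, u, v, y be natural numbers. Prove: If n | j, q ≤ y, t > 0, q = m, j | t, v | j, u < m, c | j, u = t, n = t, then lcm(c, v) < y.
n = t and n | j, thus t | j. j | t, so j = t. c | j and v | j, therefore lcm(c, v) | j. Since j = t, lcm(c, v) | t. Since t > 0, lcm(c, v) ≤ t. Because u = t and u < m, t < m. lcm(c, v) ≤ t, so lcm(c, v) < m. q = m and q ≤ y, thus m ≤ y. Since lcm(c, v) < m, lcm(c, v) < y.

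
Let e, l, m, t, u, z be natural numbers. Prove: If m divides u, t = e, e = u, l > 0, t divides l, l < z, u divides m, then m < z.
Because t = e and e = u, t = u. u divides m and m divides u, therefore u = m. t = u, so t = m. Because t divides l and l > 0, t ≤ l. From l < z, t < z. t = m, so m < z.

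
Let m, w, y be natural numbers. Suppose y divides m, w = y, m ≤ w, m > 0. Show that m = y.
Since w = y and m ≤ w, m ≤ y. y divides m and m > 0, so y ≤ m. Since m ≤ y, m = y.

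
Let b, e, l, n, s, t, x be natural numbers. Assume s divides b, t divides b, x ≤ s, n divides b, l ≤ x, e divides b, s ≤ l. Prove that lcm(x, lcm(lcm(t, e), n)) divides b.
s ≤ l and l ≤ x, therefore s ≤ x. x ≤ s, so s = x. Since s divides b, x divides b. t divides b and e divides b, hence lcm(t, e) divides b. Since n divides b, lcm(lcm(t, e), n) divides b. From x divides b, lcm(x, lcm(lcm(t, e), n)) divides b.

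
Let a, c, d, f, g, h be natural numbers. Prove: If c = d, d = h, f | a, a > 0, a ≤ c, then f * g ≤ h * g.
c = d and d = h, thus c = h. Since f | a and a > 0, f ≤ a. a ≤ c, so f ≤ c. Since c = h, f ≤ h. Then f * g ≤ h * g.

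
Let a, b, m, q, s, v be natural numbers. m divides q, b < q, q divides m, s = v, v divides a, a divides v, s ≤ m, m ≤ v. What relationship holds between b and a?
b < a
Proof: q divides m and m divides q, hence q = m. s = v and s ≤ m, hence v ≤ m. Since m ≤ v, m = v. q = m, so q = v. v divides a and a divides v, hence v = a. q = v, so q = a. Because b < q, b < a.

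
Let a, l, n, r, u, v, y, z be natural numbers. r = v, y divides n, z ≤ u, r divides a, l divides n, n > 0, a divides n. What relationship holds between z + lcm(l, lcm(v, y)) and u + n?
z + lcm(l, lcm(v, y)) ≤ u + n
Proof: Because r divides a and a divides n, r divides n. r = v, so v divides n. Since y divides n, lcm(v, y) divides n. Since l divides n, lcm(l, lcm(v, y)) divides n. n > 0, so lcm(l, lcm(v, y)) ≤ n. Since z ≤ u, z + lcm(l, lcm(v, y)) ≤ u + n.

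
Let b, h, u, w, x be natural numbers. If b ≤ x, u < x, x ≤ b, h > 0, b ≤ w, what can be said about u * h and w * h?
u * h < w * h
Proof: Since x ≤ b and b ≤ x, x = b. Since u < x, u < b. b ≤ w, so u < w. Because h > 0, by multiplying by a positive, u * h < w * h.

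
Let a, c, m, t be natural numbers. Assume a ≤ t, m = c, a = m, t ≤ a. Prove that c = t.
Because t ≤ a and a ≤ t, t = a. a = m, so t = m. Since m = c, t = c. Then c = t.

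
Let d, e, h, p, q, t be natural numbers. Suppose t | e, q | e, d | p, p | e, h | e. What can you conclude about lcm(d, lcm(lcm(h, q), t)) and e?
lcm(d, lcm(lcm(h, q), t)) | e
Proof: d | p and p | e, so d | e. Since h | e and q | e, lcm(h, q) | e. Since t | e, lcm(lcm(h, q), t) | e. d | e, so lcm(d, lcm(lcm(h, q), t)) | e.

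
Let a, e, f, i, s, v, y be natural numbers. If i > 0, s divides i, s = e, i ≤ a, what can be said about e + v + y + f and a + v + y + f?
e + v + y + f ≤ a + v + y + f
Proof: Because s = e and s divides i, e divides i. i > 0, so e ≤ i. i ≤ a, so e ≤ a. Then e + v ≤ a + v. Then e + v + y ≤ a + v + y. Then e + v + y + f ≤ a + v + y + f.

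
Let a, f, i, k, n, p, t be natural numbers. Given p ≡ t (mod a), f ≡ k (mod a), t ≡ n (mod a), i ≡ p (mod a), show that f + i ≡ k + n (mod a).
i ≡ p (mod a) and p ≡ t (mod a), therefore i ≡ t (mod a). Since t ≡ n (mod a), i ≡ n (mod a). Since f ≡ k (mod a), f + i ≡ k + n (mod a).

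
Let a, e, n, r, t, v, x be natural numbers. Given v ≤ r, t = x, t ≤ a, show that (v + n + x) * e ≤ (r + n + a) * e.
v ≤ r, hence v + n ≤ r + n. t = x and t ≤ a, thus x ≤ a. v + n ≤ r + n, so v + n + x ≤ r + n + a. By multiplying by a non-negative, (v + n + x) * e ≤ (r + n + a) * e.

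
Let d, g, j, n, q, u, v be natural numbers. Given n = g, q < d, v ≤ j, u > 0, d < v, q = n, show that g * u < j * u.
From q = n and n = g, q = g. Since q < d, g < d. d < v and v ≤ j, thus d < j. Since g < d, g < j. Since u > 0, g * u < j * u.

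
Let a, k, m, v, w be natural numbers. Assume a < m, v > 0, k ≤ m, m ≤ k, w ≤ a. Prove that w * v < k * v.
m ≤ k and k ≤ m, therefore m = k. Because w ≤ a and a < m, w < m. From m = k, w < k. Since v > 0, w * v < k * v.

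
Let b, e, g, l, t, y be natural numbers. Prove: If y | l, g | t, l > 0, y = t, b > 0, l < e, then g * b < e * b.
y = t and y | l, therefore t | l. From g | t, g | l. l > 0, so g ≤ l. Since l < e, g < e. Since b > 0, g * b < e * b.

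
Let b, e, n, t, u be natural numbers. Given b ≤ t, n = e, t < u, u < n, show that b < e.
n = e and u < n, hence u < e. t < u, so t < e. Since b ≤ t, b < e.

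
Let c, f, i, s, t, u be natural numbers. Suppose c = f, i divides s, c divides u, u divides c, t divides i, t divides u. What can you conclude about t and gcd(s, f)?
t divides gcd(s, f)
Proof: t divides i and i divides s, so t divides s. u divides c and c divides u, hence u = c. c = f, so u = f. t divides u, so t divides f. t divides s, so t divides gcd(s, f).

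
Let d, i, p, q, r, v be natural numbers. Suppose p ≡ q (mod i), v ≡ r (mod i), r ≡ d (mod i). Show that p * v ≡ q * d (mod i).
v ≡ r (mod i) and r ≡ d (mod i), thus v ≡ d (mod i). Because p ≡ q (mod i), by multiplying congruences, p * v ≡ q * d (mod i).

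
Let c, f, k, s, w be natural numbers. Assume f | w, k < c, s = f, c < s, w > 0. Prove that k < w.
k < c and c < s, so k < s. s = f, so k < f. From f | w and w > 0, f ≤ w. Since k < f, k < w.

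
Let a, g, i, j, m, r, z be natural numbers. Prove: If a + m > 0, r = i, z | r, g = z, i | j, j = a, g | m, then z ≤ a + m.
r = i and z | r, therefore z | i. j = a and i | j, therefore i | a. Since z | i, z | a. g = z and g | m, therefore z | m. z | a, so z | a + m. a + m > 0, so z ≤ a + m.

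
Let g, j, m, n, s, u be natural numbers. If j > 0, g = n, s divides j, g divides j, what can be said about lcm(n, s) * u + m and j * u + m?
lcm(n, s) * u + m ≤ j * u + m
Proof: g = n and g divides j, hence n divides j. s divides j, so lcm(n, s) divides j. Since j > 0, lcm(n, s) ≤ j. By multiplying by a non-negative, lcm(n, s) * u ≤ j * u. Then lcm(n, s) * u + m ≤ j * u + m.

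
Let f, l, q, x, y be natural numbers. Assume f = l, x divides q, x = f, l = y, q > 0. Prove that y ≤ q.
f = l and l = y, hence f = y. Because x = f and x divides q, f divides q. From q > 0, f ≤ q. Since f = y, y ≤ q.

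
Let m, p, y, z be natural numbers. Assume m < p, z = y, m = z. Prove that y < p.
m = z and z = y, so m = y. m < p, so y < p.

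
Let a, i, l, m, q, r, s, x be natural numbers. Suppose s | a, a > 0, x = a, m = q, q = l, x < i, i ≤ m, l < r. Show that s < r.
s | a and a > 0, so s ≤ a. m = q and q = l, thus m = l. From x < i and i ≤ m, x < m. m = l, so x < l. Since l < r, x < r. Because x = a, a < r. Since s ≤ a, s < r.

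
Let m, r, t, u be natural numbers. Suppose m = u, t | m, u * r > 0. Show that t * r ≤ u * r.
m = u and t | m, so t | u. Then t * r | u * r. u * r > 0, so t * r ≤ u * r.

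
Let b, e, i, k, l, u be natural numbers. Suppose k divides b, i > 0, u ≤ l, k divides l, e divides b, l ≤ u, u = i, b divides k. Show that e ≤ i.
k divides b and b divides k, therefore k = b. From l ≤ u and u ≤ l, l = u. u = i, so l = i. k divides l, so k divides i. k = b, so b divides i. e divides b, so e divides i. Since i > 0, e ≤ i.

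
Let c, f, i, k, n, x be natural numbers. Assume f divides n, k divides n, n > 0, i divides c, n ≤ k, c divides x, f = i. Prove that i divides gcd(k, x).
Because k divides n and n > 0, k ≤ n. Since n ≤ k, n = k. f divides n, so f divides k. Since f = i, i divides k. i divides c and c divides x, hence i divides x. i divides k, so i divides gcd(k, x).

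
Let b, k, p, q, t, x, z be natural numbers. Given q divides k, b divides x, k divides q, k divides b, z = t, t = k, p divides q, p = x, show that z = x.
Because z = t and t = k, z = k. k divides b and b divides x, so k divides x. Since q divides k and k divides q, q = k. p divides q, so p divides k. Since p = x, x divides k. Since k divides x, k = x. z = k, so z = x.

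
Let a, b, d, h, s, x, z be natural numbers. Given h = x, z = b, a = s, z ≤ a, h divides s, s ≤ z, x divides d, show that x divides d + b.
a = s and z ≤ a, therefore z ≤ s. s ≤ z, so s = z. h = x and h divides s, thus x divides s. Because s = z, x divides z. z = b, so x divides b. From x divides d, x divides d + b.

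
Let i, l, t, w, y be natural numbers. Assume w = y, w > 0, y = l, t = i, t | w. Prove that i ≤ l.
t = i and t | w, hence i | w. w > 0, so i ≤ w. Since w = y, i ≤ y. y = l, so i ≤ l.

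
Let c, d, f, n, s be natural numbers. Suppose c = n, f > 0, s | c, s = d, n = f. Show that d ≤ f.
c = n and s | c, hence s | n. Since n = f, s | f. Since f > 0, s ≤ f. Since s = d, d ≤ f.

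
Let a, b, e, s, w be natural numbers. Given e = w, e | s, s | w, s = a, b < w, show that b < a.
Because e = w and e | s, w | s. Since s | w, w = s. From s = a, w = a. Since b < w, b < a.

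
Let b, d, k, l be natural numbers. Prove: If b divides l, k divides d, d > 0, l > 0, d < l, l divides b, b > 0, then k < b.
l divides b and b > 0, thus l ≤ b. Because b divides l and l > 0, b ≤ l. l ≤ b, so l = b. k divides d and d > 0, hence k ≤ d. Since d < l, k < l. l = b, so k < b.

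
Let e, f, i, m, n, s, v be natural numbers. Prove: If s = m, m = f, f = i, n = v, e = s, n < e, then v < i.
s = m and m = f, so s = f. f = i, so s = i. Because e = s and n < e, n < s. n = v, so v < s. s = i, so v < i.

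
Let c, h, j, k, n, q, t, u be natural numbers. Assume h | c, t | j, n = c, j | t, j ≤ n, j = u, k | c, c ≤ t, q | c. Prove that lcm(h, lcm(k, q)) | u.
t | j and j | t, thus t = j. c ≤ t, so c ≤ j. Because n = c and j ≤ n, j ≤ c. Since c ≤ j, c = j. j = u, so c = u. k | c and q | c, therefore lcm(k, q) | c. From h | c, lcm(h, lcm(k, q)) | c. Since c = u, lcm(h, lcm(k, q)) | u.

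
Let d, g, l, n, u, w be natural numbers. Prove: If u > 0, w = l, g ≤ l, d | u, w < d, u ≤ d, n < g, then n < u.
n < g and g ≤ l, so n < l. Since d | u and u > 0, d ≤ u. Since u ≤ d, d = u. Since w = l and w < d, l < d. d = u, so l < u. From n < l, n < u.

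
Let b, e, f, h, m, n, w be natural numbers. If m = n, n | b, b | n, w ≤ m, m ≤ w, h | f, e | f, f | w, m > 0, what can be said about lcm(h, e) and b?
lcm(h, e) ≤ b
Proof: From n | b and b | n, n = b. Since m = n, m = b. w ≤ m and m ≤ w, hence w = m. Because h | f and e | f, lcm(h, e) | f. f | w, so lcm(h, e) | w. w = m, so lcm(h, e) | m. Since m > 0, lcm(h, e) ≤ m. Because m = b, lcm(h, e) ≤ b.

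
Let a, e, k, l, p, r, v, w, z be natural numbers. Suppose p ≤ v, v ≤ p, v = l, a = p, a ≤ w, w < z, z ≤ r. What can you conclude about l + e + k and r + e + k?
l + e + k < r + e + k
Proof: p ≤ v and v ≤ p, hence p = v. v = l, so p = l. From a = p and a ≤ w, p ≤ w. w < z, so p < z. Because z ≤ r, p < r. p = l, so l < r. Then l + e < r + e. Then l + e + k < r + e + k.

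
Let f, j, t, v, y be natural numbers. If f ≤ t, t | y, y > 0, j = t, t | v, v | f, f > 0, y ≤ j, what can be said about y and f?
y = f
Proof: j = t and y ≤ j, so y ≤ t. From t | y and y > 0, t ≤ y. y ≤ t, so y = t. Since t | v and v | f, t | f. f > 0, so t ≤ f. From f ≤ t, t = f. y = t, so y = f.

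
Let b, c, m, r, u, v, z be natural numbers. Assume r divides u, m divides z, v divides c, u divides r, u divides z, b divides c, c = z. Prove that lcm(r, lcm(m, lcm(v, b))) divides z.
From u divides r and r divides u, u = r. u divides z, so r divides z. From v divides c and b divides c, lcm(v, b) divides c. c = z, so lcm(v, b) divides z. m divides z, so lcm(m, lcm(v, b)) divides z. Since r divides z, lcm(r, lcm(m, lcm(v, b))) divides z.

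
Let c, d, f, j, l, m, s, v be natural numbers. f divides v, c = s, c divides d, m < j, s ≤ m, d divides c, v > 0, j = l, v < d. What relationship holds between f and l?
f < l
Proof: f divides v and v > 0, therefore f ≤ v. d divides c and c divides d, so d = c. Since c = s, d = s. Since v < d, v < s. s ≤ m, so v < m. f ≤ v, so f < m. j = l and m < j, thus m < l. f < m, so f < l.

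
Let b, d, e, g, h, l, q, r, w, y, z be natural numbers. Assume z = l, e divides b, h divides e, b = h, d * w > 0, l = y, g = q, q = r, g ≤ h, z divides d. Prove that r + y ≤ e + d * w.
g = q and q = r, thus g = r. b = h and e divides b, therefore e divides h. Since h divides e, h = e. Since g ≤ h, g ≤ e. Since g = r, r ≤ e. z = l and z divides d, hence l divides d. l = y, so y divides d. Then y divides d * w. Since d * w > 0, y ≤ d * w. r ≤ e, so r + y ≤ e + d * w.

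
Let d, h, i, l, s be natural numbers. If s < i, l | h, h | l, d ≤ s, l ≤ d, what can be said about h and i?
h < i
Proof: l | h and h | l, so l = h. Since l ≤ d, h ≤ d. Since d ≤ s, h ≤ s. s < i, so h < i.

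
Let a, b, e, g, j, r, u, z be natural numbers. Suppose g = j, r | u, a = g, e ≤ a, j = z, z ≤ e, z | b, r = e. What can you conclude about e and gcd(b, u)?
e | gcd(b, u)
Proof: Because a = g and g = j, a = j. Since j = z, a = z. e ≤ a, so e ≤ z. z ≤ e, so z = e. z | b, so e | b. From r = e and r | u, e | u. e | b, so e | gcd(b, u).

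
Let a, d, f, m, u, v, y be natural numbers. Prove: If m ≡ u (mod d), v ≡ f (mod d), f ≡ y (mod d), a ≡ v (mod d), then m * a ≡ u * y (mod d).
a ≡ v (mod d) and v ≡ f (mod d), so a ≡ f (mod d). f ≡ y (mod d), so a ≡ y (mod d). From m ≡ u (mod d), m * a ≡ u * y (mod d).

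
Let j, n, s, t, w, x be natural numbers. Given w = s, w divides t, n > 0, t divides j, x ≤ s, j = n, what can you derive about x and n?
x ≤ n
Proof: w = s and w divides t, thus s divides t. Since t divides j, s divides j. j = n, so s divides n. Because n > 0, s ≤ n. x ≤ s, so x ≤ n.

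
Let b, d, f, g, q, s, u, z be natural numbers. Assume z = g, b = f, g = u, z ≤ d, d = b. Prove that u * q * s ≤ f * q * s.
Because d = b and b = f, d = f. Since z = g and z ≤ d, g ≤ d. Since d = f, g ≤ f. Because g = u, u ≤ f. Then u * q ≤ f * q. Then u * q * s ≤ f * q * s.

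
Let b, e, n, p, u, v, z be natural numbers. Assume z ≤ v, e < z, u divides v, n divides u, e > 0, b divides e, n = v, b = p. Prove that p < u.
n = v and n divides u, thus v divides u. u divides v, so v = u. b = p and b divides e, hence p divides e. e > 0, so p ≤ e. Since e < z, p < z. From z ≤ v, p < v. Since v = u, p < u.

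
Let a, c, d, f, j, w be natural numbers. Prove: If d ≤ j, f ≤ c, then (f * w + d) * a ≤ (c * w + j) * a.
From f ≤ c, f * w ≤ c * w. Since d ≤ j, f * w + d ≤ c * w + j. Then (f * w + d) * a ≤ (c * w + j) * a.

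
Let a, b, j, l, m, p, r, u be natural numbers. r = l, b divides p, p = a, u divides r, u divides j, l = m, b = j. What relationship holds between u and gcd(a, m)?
u divides gcd(a, m)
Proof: b = j and b divides p, hence j divides p. Since u divides j, u divides p. p = a, so u divides a. Because r = l and u divides r, u divides l. l = m, so u divides m. u divides a, so u divides gcd(a, m).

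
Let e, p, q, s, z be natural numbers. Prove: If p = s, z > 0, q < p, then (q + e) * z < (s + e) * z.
p = s and q < p, hence q < s. Then q + e < s + e. From z > 0, (q + e) * z < (s + e) * z.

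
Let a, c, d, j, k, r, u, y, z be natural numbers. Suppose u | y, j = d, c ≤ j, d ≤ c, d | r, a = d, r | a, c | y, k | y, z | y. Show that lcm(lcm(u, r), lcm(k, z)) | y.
Because j = d and c ≤ j, c ≤ d. Since d ≤ c, c = d. From a = d and r | a, r | d. Since d | r, d = r. c = d, so c = r. From c | y, r | y. u | y, so lcm(u, r) | y. From k | y and z | y, lcm(k, z) | y. lcm(u, r) | y, so lcm(lcm(u, r), lcm(k, z)) | y.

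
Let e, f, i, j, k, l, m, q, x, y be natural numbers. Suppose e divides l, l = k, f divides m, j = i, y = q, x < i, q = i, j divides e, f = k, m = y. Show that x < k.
j = i and j divides e, hence i divides e. l = k and e divides l, so e divides k. Because i divides e, i divides k. Because m = y and y = q, m = q. Since f divides m, f divides q. Since q = i, f divides i. Since f = k, k divides i. From i divides k, i = k. From x < i, x < k.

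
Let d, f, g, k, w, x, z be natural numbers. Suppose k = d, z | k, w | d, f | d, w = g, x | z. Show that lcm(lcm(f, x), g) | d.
x | z and z | k, hence x | k. Since k = d, x | d. Since f | d, lcm(f, x) | d. From w = g and w | d, g | d. Since lcm(f, x) | d, lcm(lcm(f, x), g) | d.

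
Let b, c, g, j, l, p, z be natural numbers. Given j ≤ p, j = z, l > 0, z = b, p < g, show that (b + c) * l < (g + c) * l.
j = z and z = b, hence j = b. j ≤ p and p < g, so j < g. Since j = b, b < g. Then b + c < g + c. Because l > 0, (b + c) * l < (g + c) * l.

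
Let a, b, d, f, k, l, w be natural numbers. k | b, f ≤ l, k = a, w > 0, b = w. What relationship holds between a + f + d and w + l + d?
a + f + d ≤ w + l + d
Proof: k = a and k | b, so a | b. Since b = w, a | w. w > 0, so a ≤ w. From f ≤ l, f + d ≤ l + d. Since a ≤ w, a + f + d ≤ w + l + d.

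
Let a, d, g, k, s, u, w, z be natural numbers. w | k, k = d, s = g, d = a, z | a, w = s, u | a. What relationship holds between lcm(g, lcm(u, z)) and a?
lcm(g, lcm(u, z)) | a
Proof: Since k = d and d = a, k = a. w = s and s = g, so w = g. Because w | k, g | k. Because k = a, g | a. u | a and z | a, thus lcm(u, z) | a. Since g | a, lcm(g, lcm(u, z)) | a.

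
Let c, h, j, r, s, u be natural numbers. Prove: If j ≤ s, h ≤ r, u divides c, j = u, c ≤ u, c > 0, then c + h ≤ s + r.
Because u divides c and c > 0, u ≤ c. Since c ≤ u, u = c. j = u, so j = c. j ≤ s, so c ≤ s. Because h ≤ r, c + h ≤ s + r.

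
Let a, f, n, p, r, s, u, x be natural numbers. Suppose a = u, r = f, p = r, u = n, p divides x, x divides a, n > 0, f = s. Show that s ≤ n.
p = r and r = f, therefore p = f. Because p divides x and x divides a, p divides a. Since a = u, p divides u. p = f, so f divides u. Since f = s, s divides u. Since u = n, s divides n. Since n > 0, s ≤ n.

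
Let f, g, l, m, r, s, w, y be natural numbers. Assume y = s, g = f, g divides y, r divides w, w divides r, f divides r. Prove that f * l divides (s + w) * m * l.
Since g = f and g divides y, f divides y. y = s, so f divides s. r divides w and w divides r, thus r = w. From f divides r, f divides w. Since f divides s, f divides s + w. Then f divides (s + w) * m. Then f * l divides (s + w) * m * l.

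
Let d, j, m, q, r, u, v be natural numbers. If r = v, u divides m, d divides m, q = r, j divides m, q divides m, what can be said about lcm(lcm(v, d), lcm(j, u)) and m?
lcm(lcm(v, d), lcm(j, u)) divides m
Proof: q = r and q divides m, thus r divides m. Since r = v, v divides m. Because d divides m, lcm(v, d) divides m. j divides m and u divides m, so lcm(j, u) divides m. lcm(v, d) divides m, so lcm(lcm(v, d), lcm(j, u)) divides m.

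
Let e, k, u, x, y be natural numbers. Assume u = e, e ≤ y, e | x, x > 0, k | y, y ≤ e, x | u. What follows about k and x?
k ≤ x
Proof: Since y ≤ e and e ≤ y, y = e. u = e and x | u, therefore x | e. From e | x, e = x. y = e, so y = x. Because k | y, k | x. x > 0, so k ≤ x.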